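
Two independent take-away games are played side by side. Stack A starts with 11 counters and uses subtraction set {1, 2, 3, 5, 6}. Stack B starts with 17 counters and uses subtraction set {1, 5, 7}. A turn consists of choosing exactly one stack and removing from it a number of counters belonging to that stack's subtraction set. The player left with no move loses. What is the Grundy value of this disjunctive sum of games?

2

Stack A, S = {1, 2, 3, 5, 6}:
n :  0  1  2  3  4  5  6  7  8  9 10 11
G :  0  1  2  3  0  1  2  3  0  1  2  3
G_A(11) = 3.
Stack B, S = {1, 5, 7}:
n :  0  1  2  3  4  5  6  7  8  9 10 11 12 13 14 15 16 17
G :  0  1  0  1  0  1  0  1  0  1  0  1  0  1  0  1  0  1
G_B(17) = 1.
Combined Grundy value = 3 ⊕ 1 = 2.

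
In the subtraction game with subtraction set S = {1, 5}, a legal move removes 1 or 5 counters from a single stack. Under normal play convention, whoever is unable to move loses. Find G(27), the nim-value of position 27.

n :  0  1  2  3  4  5  6  7  8  9 10 11 12 13 14 15 16 17 18 19 20 21 22 23 24 25 26 27
G :  0  1  0  1  0  1  0  1  0  1  0  1  0  1  0  1  0  1  0  1  0  1  0  1  0  1  0  1

1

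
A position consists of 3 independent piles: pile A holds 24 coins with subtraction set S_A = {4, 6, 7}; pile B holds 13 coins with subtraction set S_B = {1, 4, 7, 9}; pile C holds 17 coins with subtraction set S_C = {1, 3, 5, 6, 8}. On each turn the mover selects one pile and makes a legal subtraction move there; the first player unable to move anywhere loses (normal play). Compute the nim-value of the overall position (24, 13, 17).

Pile A, S = {4, 6, 7}:
n :  0  1  2  3  4  5  6  7  8  9 10 11 12 13 14 15 16 17 18 19 20 21 22 23 24
G :  0  0  0  0  1  1  1  1  2  2  2  0  0  0  0  1  1  1  1  2  2  2  0  0  0
G_A(24) = 0.
Pile B, S = {1, 4, 7, 9}:
n :  0  1  2  3  4  5  6  7  8  9 10 11 12 13
G :  0  1  0  1  2  0  1  2  0  1  0  1  2  0
G_B(13) = 0.
Pile C, S = {1, 3, 5, 6, 8}:
n :  0  1  2  3  4  5  6  7  8  9 10 11 12 13 14 15 16 17
G :  0  1  0  1  0  1  2  3  2  3  2  0  1  0  1  0  1  2
G_C(17) = 2.
Combined Grundy value = 0 ⊕ 0 ⊕ 2 = 2.

2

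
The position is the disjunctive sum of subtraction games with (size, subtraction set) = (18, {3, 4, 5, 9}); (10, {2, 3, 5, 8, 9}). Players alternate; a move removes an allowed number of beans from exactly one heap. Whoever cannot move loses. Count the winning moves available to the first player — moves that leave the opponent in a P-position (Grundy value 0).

2

Heap A, S = {3, 4, 5, 9}:
G(0) = 0
G(1) = mex{} = 0
G(2) = mex{} = 0
G(3) = mex{0} = 1
G(4) = mex{0,0} = 1
G(5) = mex{0,0,0} = 1
G(6) = mex{1,0,0} = 2
G(7) = mex{1,1,0} = 2
G(8) = mex{1,1,1} = 0
G(9) = mex{2,1,1,0} = 3
G(10) = mex{2,2,1,0} = 3
G(11) = mex{0,2,2,0} = 1
G(12) = mex{3,0,2,1} = 4
G(13) = mex{3,3,0,1} = 2
G(14) = mex{1,3,3,1} = 0
G(15) = mex{4,1,3,2} = 0
G(16) = mex{2,4,1,2} = 0
G(17) = mex{0,2,4,0} = 1
G(18) = mex{0,0,2,3} = 1
G_A(18) = 1.
Heap B, S = {2, 3, 5, 8, 9}:
n :  0  1  2  3  4  5  6  7  8  9 10
G :  0  0  1  1  2  2  3  0  4  1  3
G_B(10) = 3.
Combined Grundy value = 1 ⊕ 3 = 2.
A winning move leaves total XOR = 0, i.e. changes one component's Grundy value g to g ⊕ X where X is the current total.
Heap A: need g' = 1⊕2 = 3. Options: 18−3→G=0, 18−4→G=0, 18−5→G=2, 18−9→G=3. Hits: 1.
Heap B: need g' = 3⊕2 = 1. Options: 10−2→G=4, 10−3→G=0, 10−5→G=2, 10−8→G=1, 10−9→G=0. Hits: 1.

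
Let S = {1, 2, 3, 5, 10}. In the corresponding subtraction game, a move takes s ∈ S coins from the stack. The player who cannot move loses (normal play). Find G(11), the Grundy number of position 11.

G(0) = 0
G(1) = mex{0} = 1
G(2) = mex{1,0} = 2
G(3) = mex{2,1,0} = 3
G(4) = mex{3,2,1} = 0
G(5) = mex{0,3,2,0} = 1
G(6) = mex{1,0,3,1} = 2
G(7) = mex{2,1,0,2} = 3
G(8) = mex{3,2,1,3} = 0
G(9) = mex{0,3,2,0} = 1
G(10) = mex{1,0,3,1,0} = 2
G(11) = mex{2,1,0,2,1} = 3

3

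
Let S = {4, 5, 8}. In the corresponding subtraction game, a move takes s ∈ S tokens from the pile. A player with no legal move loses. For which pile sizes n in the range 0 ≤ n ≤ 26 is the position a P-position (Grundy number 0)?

0, 1, 2, 3, 12, 13, 14, 15, 24, 25, 26

G(0) = 0
G(1) = mex{} = 0
G(2) = mex{} = 0
G(3) = mex{} = 0
G(4) = mex{0} = 1
G(5) = mex{0,0} = 1
G(6) = mex{0,0} = 1
G(7) = mex{0,0} = 1
G(8) = mex{1,0,0} = 2
G(9) = mex{1,1,0} = 2
G(10) = mex{1,1,0} = 2
G(11) = mex{1,1,0} = 2
G(12) = mex{2,1,1} = 0
G(13) = mex{2,2,1} = 0
G(14) = mex{2,2,1} = 0
G(15) = mex{2,2,1} = 0
G(16) = mex{0,2,2} = 1
G(17) = mex{0,0,2} = 1
G(18) = mex{0,0,2} = 1
G(19) = mex{0,0,2} = 1
G(20) = mex{1,0,0} = 2
G(21) = mex{1,1,0} = 2
G(22) = mex{1,1,0} = 2
G(23) = mex{1,1,0} = 2
G(24) = mex{2,1,1} = 0
G(25) = mex{2,2,1} = 0
G(26) = mex{2,2,1} = 0
P-positions are exactly the n with G(n) = 0.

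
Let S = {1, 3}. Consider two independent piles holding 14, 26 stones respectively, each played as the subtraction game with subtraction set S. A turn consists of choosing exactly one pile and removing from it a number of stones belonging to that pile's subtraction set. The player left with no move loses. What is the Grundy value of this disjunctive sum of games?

0

All piles use S = {1, 3}:
n :  0  1  2  3  4  5  6  7  8  9 10 11 12 13 14 15 16 17 18 19 20 21 22 23 24 25 26
G :  0  1  0  1  0  1  0  1  0  1  0  1  0  1  0  1  0  1  0  1  0  1  0  1  0  1  0
Pile A: G(14) = 0.
Pile B: G(26) = 0.
Combined Grundy value = 0 ⊕ 0 = 0.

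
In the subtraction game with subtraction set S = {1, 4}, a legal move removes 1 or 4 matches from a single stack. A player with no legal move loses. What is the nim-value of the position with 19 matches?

2

n :  0  1  2  3  4  5  6  7  8  9 10 11 12 13 14 15 16 17 18 19
G :  0  1  0  1  2  0  1  0  1  2  0  1  0  1  2  0  1  0  1  2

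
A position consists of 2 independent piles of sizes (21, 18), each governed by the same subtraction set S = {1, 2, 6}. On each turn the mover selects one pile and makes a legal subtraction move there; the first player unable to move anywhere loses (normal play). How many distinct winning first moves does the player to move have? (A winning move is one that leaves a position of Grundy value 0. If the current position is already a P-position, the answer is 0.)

2

All piles use S = {1, 2, 6}:
G(0) = 0
G(1) = mex{0} = 1
G(2) = mex{1,0} = 2
G(3) = mex{2,1} = 0
G(4) = mex{0,2} = 1
G(5) = mex{1,0} = 2
G(6) = mex{2,1,0} = 3
G(7) = mex{3,2,1} = 0
G(8) = mex{0,3,2} = 1
G(9) = mex{1,0,0} = 2
G(10) = mex{2,1,1} = 0
G(11) = mex{0,2,2} = 1
G(12) = mex{1,0,3} = 2
G(13) = mex{2,1,0} = 3
G(14) = mex{3,2,1} = 0
G(15) = mex{0,3,2} = 1
G(16) = mex{1,0,0} = 2
G(17) = mex{2,1,1} = 0
G(18) = mex{0,2,2} = 1
G(19) = mex{1,0,3} = 2
G(20) = mex{2,1,0} = 3
G(21) = mex{3,2,1} = 0
Pile A: G(21) = 0.
Pile B: G(18) = 1.
Combined Grundy value = 0 ⊕ 1 = 1.
A winning move leaves total XOR = 0, i.e. changes one component's Grundy value g to g ⊕ X where X is the current total.
Pile A: need g' = 0⊕1 = 1. Options: 21−1→G=3, 21−2→G=2, 21−6→G=1. Hits: 1.
Pile B: need g' = 1⊕1 = 0. Options: 18−1→G=0, 18−2→G=2, 18−6→G=2. Hits: 1.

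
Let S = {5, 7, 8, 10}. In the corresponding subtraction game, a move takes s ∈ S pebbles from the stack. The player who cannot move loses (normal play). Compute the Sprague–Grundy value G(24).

n :  0  1  2  3  4  5  6  7  8  9 10 11 12 13 14 15 16 17 18 19 20 21 22 23 24
G :  0  0  0  0  0  1  1  1  1  1  2  2  2  2  2  0  0  0  0  0  1  1  1  1  1

1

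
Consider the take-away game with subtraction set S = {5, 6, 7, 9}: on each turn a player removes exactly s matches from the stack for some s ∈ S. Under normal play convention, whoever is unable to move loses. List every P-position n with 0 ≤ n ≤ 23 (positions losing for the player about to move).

n :  0  1  2  3  4  5  6  7  8  9 10 11 12 13 14 15 16 17 18 19 20 21 22 23
G :  0  0  0  0  0  1  1  1  1  1  2  2  2  2  0  0  0  0  0  1  1  1  1  1
P-positions are exactly the n with G(n) = 0.

0, 1, 2, 3, 4, 14, 15, 16, 17, 18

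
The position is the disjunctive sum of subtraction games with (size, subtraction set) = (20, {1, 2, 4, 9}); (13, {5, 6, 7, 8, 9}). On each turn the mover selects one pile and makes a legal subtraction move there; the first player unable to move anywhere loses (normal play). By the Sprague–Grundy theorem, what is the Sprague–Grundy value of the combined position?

1

Pile A, S = {1, 2, 4, 9}:
n :  0  1  2  3  4  5  6  7  8  9 10 11 12 13 14 15 16 17 18 19 20
G :  0  1  2  0  1  2  0  1  2  3  4  0  1  2  0  1  2  0  1  2  3
G_A(20) = 3.
Pile B, S = {5, 6, 7, 8, 9}:
G(0) = 0
G(1) = mex{} = 0
G(2) = mex{} = 0
G(3) = mex{} = 0
G(4) = mex{} = 0
G(5) = mex{0} = 1
G(6) = mex{0,0} = 1
G(7) = mex{0,0,0} = 1
G(8) = mex{0,0,0,0} = 1
G(9) = mex{0,0,0,0,0} = 1
G(10) = mex{1,0,0,0,0} = 2
G(11) = mex{1,1,0,0,0} = 2
G(12) = mex{1,1,1,0,0} = 2
G(13) = mex{1,1,1,1,0} = 2
G_B(13) = 2.
Combined Grundy value = 3 ⊕ 2 = 1.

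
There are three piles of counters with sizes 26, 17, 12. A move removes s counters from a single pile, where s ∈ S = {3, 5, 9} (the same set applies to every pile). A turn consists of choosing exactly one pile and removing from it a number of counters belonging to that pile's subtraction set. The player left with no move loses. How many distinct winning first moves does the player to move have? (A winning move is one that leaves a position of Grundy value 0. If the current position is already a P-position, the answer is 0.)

7

All piles use S = {3, 5, 9}:
G(0) = 0
G(1) = mex{} = 0
G(2) = mex{} = 0
G(3) = mex{0} = 1
G(4) = mex{0} = 1
G(5) = mex{0,0} = 1
G(6) = mex{1,0} = 2
G(7) = mex{1,0} = 2
G(8) = mex{1,1} = 0
G(9) = mex{2,1,0} = 3
G(10) = mex{2,1,0} = 3
G(11) = mex{0,2,0} = 1
G(12) = mex{3,2,1} = 0
G(13) = mex{3,0,1} = 2
G(14) = mex{1,3,1} = 0
G(15) = mex{0,3,2} = 1
G(16) = mex{2,1,2} = 0
G(17) = mex{0,0,0} = 1
G(18) = mex{1,2,3} = 0
G(19) = mex{0,0,3} = 1
G(20) = mex{1,1,1} = 0
G(21) = mex{0,0,0} = 1
G(22) = mex{1,1,2} = 0
G(23) = mex{0,0,0} = 1
G(24) = mex{1,1,1} = 0
G(25) = mex{0,0,0} = 1
G(26) = mex{1,1,1} = 0
Pile A: G(26) = 0.
Pile B: G(17) = 1.
Pile C: G(12) = 0.
Combined Grundy value = 0 ⊕ 1 ⊕ 0 = 1.
A winning move leaves total XOR = 0, i.e. changes one component's Grundy value g to g ⊕ X where X is the current total.
Pile A: need g' = 0⊕1 = 1. Options: 26−3→G=1, 26−5→G=1, 26−9→G=1. Hits: 3.
Pile B: need g' = 1⊕1 = 0. Options: 17−3→G=0, 17−5→G=0, 17−9→G=0. Hits: 3.
Pile C: need g' = 0⊕1 = 1. Options: 12−3→G=3, 12−5→G=2, 12−9→G=1. Hits: 1.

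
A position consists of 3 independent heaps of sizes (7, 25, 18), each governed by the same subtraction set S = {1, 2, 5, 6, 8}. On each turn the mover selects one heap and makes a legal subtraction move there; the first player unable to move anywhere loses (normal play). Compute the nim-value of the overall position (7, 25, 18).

0

All heaps use S = {1, 2, 5, 6, 8}:
n :  0  1  2  3  4  5  6  7  8  9 10 11 12 13 14 15 16 17 18 19 20 21 22 23 24 25
G :  0  1  2  0  1  2  3  0  1  2  0  1  2  3  0  1  2  0  1  2  3  0  1  2  0  1
Heap A: G(7) = 0.
Heap B: G(25) = 1.
Heap C: G(18) = 1.
Combined Grundy value = 0 ⊕ 1 ⊕ 1 = 0.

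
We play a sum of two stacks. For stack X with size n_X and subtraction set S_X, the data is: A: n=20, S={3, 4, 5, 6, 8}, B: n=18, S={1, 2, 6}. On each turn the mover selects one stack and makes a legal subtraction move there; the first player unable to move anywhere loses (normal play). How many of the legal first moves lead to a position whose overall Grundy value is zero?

3

Stack A, S = {3, 4, 5, 6, 8}:
G(0) = 0
G(1) = mex{} = 0
G(2) = mex{} = 0
G(3) = mex{0} = 1
G(4) = mex{0,0} = 1
G(5) = mex{0,0,0} = 1
G(6) = mex{1,0,0,0} = 2
G(7) = mex{1,1,0,0} = 2
G(8) = mex{1,1,1,0,0} = 2
G(9) = mex{2,1,1,1,0} = 3
G(10) = mex{2,2,1,1,0} = 3
G(11) = mex{2,2,2,1,1} = 0
G(12) = mex{3,2,2,2,1} = 0
G(13) = mex{3,3,2,2,1} = 0
G(14) = mex{0,3,3,2,2} = 1
G(15) = mex{0,0,3,3,2} = 1
G(16) = mex{0,0,0,3,2} = 1
G(17) = mex{1,0,0,0,3} = 2
G(18) = mex{1,1,0,0,3} = 2
G(19) = mex{1,1,1,0,0} = 2
G(20) = mex{2,1,1,1,0} = 3
G_A(20) = 3.
Stack B, S = {1, 2, 6}:
n :  0  1  2  3  4  5  6  7  8  9 10 11 12 13 14 15 16 17 18
G :  0  1  2  0  1  2  3  0  1  2  0  1  2  3  0  1  2  0  1
G_B(18) = 1.
Combined Grundy value = 3 ⊕ 1 = 2.
A winning move leaves total XOR = 0, i.e. changes one component's Grundy value g to g ⊕ X where X is the current total.
Stack A: need g' = 3⊕2 = 1. Options: 20−3→G=2, 20−4→G=1, 20−5→G=1, 20−6→G=1, 20−8→G=0. Hits: 3.
Stack B: need g' = 1⊕2 = 3. Options: 18−1→G=0, 18−2→G=2, 18−6→G=2. Hits: 0.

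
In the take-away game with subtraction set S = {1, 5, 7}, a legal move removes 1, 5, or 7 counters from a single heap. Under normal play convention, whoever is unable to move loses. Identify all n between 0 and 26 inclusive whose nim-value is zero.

G(0) = 0
G(1) = mex{0} = 1
G(2) = mex{1} = 0
G(3) = mex{0} = 1
G(4) = mex{1} = 0
G(5) = mex{0,0} = 1
G(6) = mex{1,1} = 0
G(7) = mex{0,0,0} = 1
G(8) = mex{1,1,1} = 0
G(9) = mex{0,0,0} = 1
G(10) = mex{1,1,1} = 0
G(11) = mex{0,0,0} = 1
G(12) = mex{1,1,1} = 0
G(13) = mex{0,0,0} = 1
G(14) = mex{1,1,1} = 0
G(15) = mex{0,0,0} = 1
G(16) = mex{1,1,1} = 0
G(17) = mex{0,0,0} = 1
G(18) = mex{1,1,1} = 0
G(19) = mex{0,0,0} = 1
G(20) = mex{1,1,1} = 0
G(21) = mex{0,0,0} = 1
G(22) = mex{1,1,1} = 0
G(23) = mex{0,0,0} = 1
G(24) = mex{1,1,1} = 0
G(25) = mex{0,0,0} = 1
G(26) = mex{1,1,1} = 0
P-positions are exactly the n with G(n) = 0.

0, 2, 4, 6, 8, 10, 12, 14, 16, 18, 20, 22, 24, 26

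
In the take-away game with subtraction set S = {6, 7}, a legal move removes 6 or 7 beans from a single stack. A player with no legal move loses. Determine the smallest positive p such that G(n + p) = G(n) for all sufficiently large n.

13

n :  0  1  2  3  4  5  6  7  8  9 10 11 12 13 14 15 16 17 18 19 20 21 22 23 24 25 26 27
G :  0  0  0  0  0  0  1  1  1  1  1  1  2  0  0  0  0  0  0  1  1  1  1  1  1  2  0  0
G(n+13) = G(n) holds for n = 0,…,6 (a full window of length max(S) = 7), so the sequence is purely periodic with period 13.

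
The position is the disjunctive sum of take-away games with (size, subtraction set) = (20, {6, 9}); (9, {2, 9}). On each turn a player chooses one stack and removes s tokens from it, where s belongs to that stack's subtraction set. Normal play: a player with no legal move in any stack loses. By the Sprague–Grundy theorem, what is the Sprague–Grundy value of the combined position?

2

Stack A, S = {6, 9}:
n :  0  1  2  3  4  5  6  7  8  9 10 11 12 13 14 15 16 17 18 19 20
G :  0  0  0  0  0  0  1  1  1  1  1  1  2  2  2  0  0  0  0  0  0
G_A(20) = 0.
Stack B, S = {2, 9}:
G(0) = 0
G(1) = mex{} = 0
G(2) = mex{0} = 1
G(3) = mex{0} = 1
G(4) = mex{1} = 0
G(5) = mex{1} = 0
G(6) = mex{0} = 1
G(7) = mex{0} = 1
G(8) = mex{1} = 0
G(9) = mex{1,0} = 2
G_B(9) = 2.
Combined Grundy value = 0 ⊕ 2 = 2.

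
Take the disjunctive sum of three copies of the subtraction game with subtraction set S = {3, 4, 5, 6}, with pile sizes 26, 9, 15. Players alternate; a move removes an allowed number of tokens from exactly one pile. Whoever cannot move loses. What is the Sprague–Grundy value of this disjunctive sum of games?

All piles use S = {3, 4, 5, 6}:
n :  0  1  2  3  4  5  6  7  8  9 10 11 12 13 14 15 16 17 18 19 20 21 22 23 24 25 26
G :  0  0  0  1  1  1  2  2  2  0  0  0  1  1  1  2  2  2  0  0  0  1  1  1  2  2  2
Pile A: G(26) = 2.
Pile B: G(9) = 0.
Pile C: G(15) = 2.
Combined Grundy value = 2 ⊕ 0 ⊕ 2 = 0.

0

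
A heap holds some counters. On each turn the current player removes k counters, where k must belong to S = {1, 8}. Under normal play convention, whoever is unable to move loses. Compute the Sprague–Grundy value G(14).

1

n :  0  1  2  3  4  5  6  7  8  9 10 11 12 13 14
G :  0  1  0  1  0  1  0  1  2  0  1  0  1  0  1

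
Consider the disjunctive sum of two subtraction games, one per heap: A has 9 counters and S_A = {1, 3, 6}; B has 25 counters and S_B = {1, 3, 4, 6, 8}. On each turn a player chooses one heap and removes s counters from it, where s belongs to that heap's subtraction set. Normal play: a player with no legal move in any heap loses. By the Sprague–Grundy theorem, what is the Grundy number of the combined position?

Heap A, S = {1, 3, 6}:
G(0) = 0
G(1) = mex{0} = 1
G(2) = mex{1} = 0
G(3) = mex{0,0} = 1
G(4) = mex{1,1} = 0
G(5) = mex{0,0} = 1
G(6) = mex{1,1,0} = 2
G(7) = mex{2,0,1} = 3
G(8) = mex{3,1,0} = 2
G(9) = mex{2,2,1} = 0
G_A(9) = 0.
Heap B, S = {1, 3, 4, 6, 8}:
G(0) = 0
G(1) = mex{0} = 1
G(2) = mex{1} = 0
G(3) = mex{0,0} = 1
G(4) = mex{1,1,0} = 2
G(5) = mex{2,0,1} = 3
G(6) = mex{3,1,0,0} = 2
G(7) = mex{2,2,1,1} = 0
G(8) = mex{0,3,2,0,0} = 1
G(9) = mex{1,2,3,1,1} = 0
G(10) = mex{0,0,2,2,0} = 1
G(11) = mex{1,1,0,3,1} = 2
G(12) = mex{2,0,1,2,2} = 3
G(13) = mex{3,1,0,0,3} = 2
G(14) = mex{2,2,1,1,2} = 0
G(15) = mex{0,3,2,0,0} = 1
G(16) = mex{1,2,3,1,1} = 0
G(17) = mex{0,0,2,2,0} = 1
G(18) = mex{1,1,0,3,1} = 2
G(19) = mex{2,0,1,2,2} = 3
G(20) = mex{3,1,0,0,3} = 2
G(21) = mex{2,2,1,1,2} = 0
G(22) = mex{0,3,2,0,0} = 1
G(23) = mex{1,2,3,1,1} = 0
G(24) = mex{0,0,2,2,0} = 1
G(25) = mex{1,1,0,3,1} = 2
G_B(25) = 2.
Combined Grundy value = 0 ⊕ 2 = 2.

2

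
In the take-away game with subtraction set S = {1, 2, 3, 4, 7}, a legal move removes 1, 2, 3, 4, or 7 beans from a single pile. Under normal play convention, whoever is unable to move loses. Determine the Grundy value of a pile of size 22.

2

G(0) = 0
G(1) = mex{0} = 1
G(2) = mex{1,0} = 2
G(3) = mex{2,1,0} = 3
G(4) = mex{3,2,1,0} = 4
G(5) = mex{4,3,2,1} = 0
G(6) = mex{0,4,3,2} = 1
G(7) = mex{1,0,4,3,0} = 2
G(8) = mex{2,1,0,4,1} = 3
G(9) = mex{3,2,1,0,2} = 4
G(10) = mex{4,3,2,1,3} = 0
G(11) = mex{0,4,3,2,4} = 1
G(12) = mex{1,0,4,3,0} = 2
G(13) = mex{2,1,0,4,1} = 3
G(14) = mex{3,2,1,0,2} = 4
G(15) = mex{4,3,2,1,3} = 0
G(16) = mex{0,4,3,2,4} = 1
G(17) = mex{1,0,4,3,0} = 2
G(18) = mex{2,1,0,4,1} = 3
G(19) = mex{3,2,1,0,2} = 4
G(20) = mex{4,3,2,1,3} = 0
G(21) = mex{0,4,3,2,4} = 1
G(22) = mex{1,0,4,3,0} = 2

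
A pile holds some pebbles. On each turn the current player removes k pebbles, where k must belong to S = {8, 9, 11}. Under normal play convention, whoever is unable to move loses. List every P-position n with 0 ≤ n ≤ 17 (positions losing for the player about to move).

n :  0  1  2  3  4  5  6  7  8  9 10 11 12 13 14 15 16 17
G :  0  0  0  0  0  0  0  0  1  1  1  1  1  1  1  1  2  2
P-positions are exactly the n with G(n) = 0.

0, 1, 2, 3, 4, 5, 6, 7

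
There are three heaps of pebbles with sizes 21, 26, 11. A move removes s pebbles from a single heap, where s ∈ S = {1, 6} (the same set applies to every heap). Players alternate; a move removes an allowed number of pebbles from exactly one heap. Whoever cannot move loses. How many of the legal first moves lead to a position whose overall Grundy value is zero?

All heaps use S = {1, 6}:
n :  0  1  2  3  4  5  6  7  8  9 10 11 12 13 14 15 16 17 18 19 20 21 22 23 24 25 26
G :  0  1  0  1  0  1  2  0  1  0  1  0  1  2  0  1  0  1  0  1  2  0  1  0  1  0  1
Heap A: G(21) = 0.
Heap B: G(26) = 1.
Heap C: G(11) = 0.
Combined Grundy value = 0 ⊕ 1 ⊕ 0 = 1.
A winning move leaves total XOR = 0, i.e. changes one component's Grundy value g to g ⊕ X where X is the current total.
Heap A: need g' = 0⊕1 = 1. Options: 21−1→G=2, 21−6→G=1. Hits: 1.
Heap B: need g' = 1⊕1 = 0. Options: 26−1→G=0, 26−6→G=2. Hits: 1.
Heap C: need g' = 0⊕1 = 1. Options: 11−1→G=1, 11−6→G=1. Hits: 2.

4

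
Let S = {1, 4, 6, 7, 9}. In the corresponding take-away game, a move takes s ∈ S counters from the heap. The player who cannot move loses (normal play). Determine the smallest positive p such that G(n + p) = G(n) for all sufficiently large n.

13

n :  0  1  2  3  4  5  6  7  8  9 10 11 12 13 14 15 16 17 18 19 20 21 22 23 24 25 26 27
G :  0  1  0  1  2  0  1  2  3  2  0  1  2  0  1  0  1  2  0  1  2  3  2  0  1  2  0  1
G(n+13) = G(n) holds for n = 0,…,8 (a full window of length max(S) = 9), so the sequence is purely periodic with period 13.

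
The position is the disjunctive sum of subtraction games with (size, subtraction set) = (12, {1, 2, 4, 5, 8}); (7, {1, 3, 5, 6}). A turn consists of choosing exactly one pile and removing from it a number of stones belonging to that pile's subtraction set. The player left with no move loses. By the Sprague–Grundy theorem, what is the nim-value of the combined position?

Pile A, S = {1, 2, 4, 5, 8}:
n :  0  1  2  3  4  5  6  7  8  9 10 11 12
G :  0  1  2  0  1  2  0  1  2  0  1  2  0
G_A(12) = 0.
Pile B, S = {1, 3, 5, 6}:
G(0) = 0
G(1) = mex{0} = 1
G(2) = mex{1} = 0
G(3) = mex{0,0} = 1
G(4) = mex{1,1} = 0
G(5) = mex{0,0,0} = 1
G(6) = mex{1,1,1,0} = 2
G(7) = mex{2,0,0,1} = 3
G_B(7) = 3.
Combined Grundy value = 0 ⊕ 3 = 3.

3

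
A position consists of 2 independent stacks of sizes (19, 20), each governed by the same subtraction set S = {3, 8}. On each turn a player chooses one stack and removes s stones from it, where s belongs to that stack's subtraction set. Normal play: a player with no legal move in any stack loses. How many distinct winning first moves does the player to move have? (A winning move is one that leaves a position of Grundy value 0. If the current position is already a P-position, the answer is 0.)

All stacks use S = {3, 8}:
n :  0  1  2  3  4  5  6  7  8  9 10 11 12 13 14 15 16 17 18 19 20
G :  0  0  0  1  1  1  0  0  2  1  1  0  0  0  1  1  1  0  0  2  1
Stack A: G(19) = 2.
Stack B: G(20) = 1.
Combined Grundy value = 2 ⊕ 1 = 3.
A winning move leaves total XOR = 0, i.e. changes one component's Grundy value g to g ⊕ X where X is the current total.
Stack A: need g' = 2⊕3 = 1. Options: 19−3→G=1, 19−8→G=0. Hits: 1.
Stack B: need g' = 1⊕3 = 2. Options: 20−3→G=0, 20−8→G=0. Hits: 0.

1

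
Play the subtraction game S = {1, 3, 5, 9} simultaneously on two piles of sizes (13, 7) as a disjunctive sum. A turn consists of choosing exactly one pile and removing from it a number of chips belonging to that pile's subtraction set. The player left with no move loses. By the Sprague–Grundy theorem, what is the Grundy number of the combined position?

All piles use S = {1, 3, 5, 9}:
G(0) = 0
G(1) = mex{0} = 1
G(2) = mex{1} = 0
G(3) = mex{0,0} = 1
G(4) = mex{1,1} = 0
G(5) = mex{0,0,0} = 1
G(6) = mex{1,1,1} = 0
G(7) = mex{0,0,0} = 1
G(8) = mex{1,1,1} = 0
G(9) = mex{0,0,0,0} = 1
G(10) = mex{1,1,1,1} = 0
G(11) = mex{0,0,0,0} = 1
G(12) = mex{1,1,1,1} = 0
G(13) = mex{0,0,0,0} = 1
Pile A: G(13) = 1.
Pile B: G(7) = 1.
Combined Grundy value = 1 ⊕ 1 = 0.

0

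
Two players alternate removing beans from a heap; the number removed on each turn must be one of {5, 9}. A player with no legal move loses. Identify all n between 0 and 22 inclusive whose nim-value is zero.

G(0) = 0
G(1) = mex{} = 0
G(2) = mex{} = 0
G(3) = mex{} = 0
G(4) = mex{} = 0
G(5) = mex{0} = 1
G(6) = mex{0} = 1
G(7) = mex{0} = 1
G(8) = mex{0} = 1
G(9) = mex{0,0} = 1
G(10) = mex{1,0} = 2
G(11) = mex{1,0} = 2
G(12) = mex{1,0} = 2
G(13) = mex{1,0} = 2
G(14) = mex{1,1} = 0
G(15) = mex{2,1} = 0
G(16) = mex{2,1} = 0
G(17) = mex{2,1} = 0
G(18) = mex{2,1} = 0
G(19) = mex{0,2} = 1
G(20) = mex{0,2} = 1
G(21) = mex{0,2} = 1
G(22) = mex{0,2} = 1
P-positions are exactly the n with G(n) = 0.

0, 1, 2, 3, 4, 14, 15, 16, 17, 18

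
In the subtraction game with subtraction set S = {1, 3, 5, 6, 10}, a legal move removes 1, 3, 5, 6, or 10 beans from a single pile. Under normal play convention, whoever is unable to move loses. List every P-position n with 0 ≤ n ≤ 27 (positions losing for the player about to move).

0, 2, 4, 11, 13, 15, 22, 24, 26

G(0) = 0
G(1) = mex{0} = 1
G(2) = mex{1} = 0
G(3) = mex{0,0} = 1
G(4) = mex{1,1} = 0
G(5) = mex{0,0,0} = 1
G(6) = mex{1,1,1,0} = 2
G(7) = mex{2,0,0,1} = 3
G(8) = mex{3,1,1,0} = 2
G(9) = mex{2,2,0,1} = 3
G(10) = mex{3,3,1,0,0} = 2
G(11) = mex{2,2,2,1,1} = 0
G(12) = mex{0,3,3,2,0} = 1
G(13) = mex{1,2,2,3,1} = 0
G(14) = mex{0,0,3,2,0} = 1
G(15) = mex{1,1,2,3,1} = 0
G(16) = mex{0,0,0,2,2} = 1
G(17) = mex{1,1,1,0,3} = 2
G(18) = mex{2,0,0,1,2} = 3
G(19) = mex{3,1,1,0,3} = 2
G(20) = mex{2,2,0,1,2} = 3
G(21) = mex{3,3,1,0,0} = 2
G(22) = mex{2,2,2,1,1} = 0
G(23) = mex{0,3,3,2,0} = 1
G(24) = mex{1,2,2,3,1} = 0
G(25) = mex{0,0,3,2,0} = 1
G(26) = mex{1,1,2,3,1} = 0
G(27) = mex{0,0,0,2,2} = 1
P-positions are exactly the n with G(n) = 0.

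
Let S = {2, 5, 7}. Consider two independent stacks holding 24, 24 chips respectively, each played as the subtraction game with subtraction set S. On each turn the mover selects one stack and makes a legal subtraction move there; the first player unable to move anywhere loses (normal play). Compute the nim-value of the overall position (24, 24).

All stacks use S = {2, 5, 7}:
G(0) = 0
G(1) = mex{} = 0
G(2) = mex{0} = 1
G(3) = mex{0} = 1
G(4) = mex{1} = 0
G(5) = mex{1,0} = 2
G(6) = mex{0,0} = 1
G(7) = mex{2,1,0} = 3
G(8) = mex{1,1,0} = 2
G(9) = mex{3,0,1} = 2
G(10) = mex{2,2,1} = 0
G(11) = mex{2,1,0} = 3
G(12) = mex{0,3,2} = 1
G(13) = mex{3,2,1} = 0
G(14) = mex{1,2,3} = 0
G(15) = mex{0,0,2} = 1
G(16) = mex{0,3,2} = 1
G(17) = mex{1,1,0} = 2
G(18) = mex{1,0,3} = 2
G(19) = mex{2,0,1} = 3
G(20) = mex{2,1,0} = 3
G(21) = mex{3,1,0} = 2
G(22) = mex{3,2,1} = 0
G(23) = mex{2,2,1} = 0
G(24) = mex{0,3,2} = 1
Stack A: G(24) = 1.
Stack B: G(24) = 1.
Combined Grundy value = 1 ⊕ 1 = 0.

0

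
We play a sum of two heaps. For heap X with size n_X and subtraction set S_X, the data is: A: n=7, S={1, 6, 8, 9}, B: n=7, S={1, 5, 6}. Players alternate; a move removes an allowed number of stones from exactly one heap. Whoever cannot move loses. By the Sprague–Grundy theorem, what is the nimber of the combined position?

3

Heap A, S = {1, 6, 8, 9}:
G(0) = 0
G(1) = mex{0} = 1
G(2) = mex{1} = 0
G(3) = mex{0} = 1
G(4) = mex{1} = 0
G(5) = mex{0} = 1
G(6) = mex{1,0} = 2
G(7) = mex{2,1} = 0
G_A(7) = 0.
Heap B, S = {1, 5, 6}:
G(0) = 0
G(1) = mex{0} = 1
G(2) = mex{1} = 0
G(3) = mex{0} = 1
G(4) = mex{1} = 0
G(5) = mex{0,0} = 1
G(6) = mex{1,1,0} = 2
G(7) = mex{2,0,1} = 3
G_B(7) = 3.
Combined Grundy value = 0 ⊕ 3 = 3.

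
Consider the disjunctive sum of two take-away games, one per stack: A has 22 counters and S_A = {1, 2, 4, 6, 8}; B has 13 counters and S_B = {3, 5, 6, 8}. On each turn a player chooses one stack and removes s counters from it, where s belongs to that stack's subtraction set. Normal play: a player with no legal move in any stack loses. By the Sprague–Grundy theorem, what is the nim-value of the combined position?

Stack A, S = {1, 2, 4, 6, 8}:
n :  0  1  2  3  4  5  6  7  8  9 10 11 12 13 14 15 16 17 18 19 20 21 22
G :  0  1  2  0  1  2  3  4  5  3  0  1  2  0  1  2  3  4  5  3  0  1  2
G_A(22) = 2.
Stack B, S = {3, 5, 6, 8}:
n :  0  1  2  3  4  5  6  7  8  9 10 11 12 13
G :  0  0  0  1  1  1  2  2  2  3  3  0  0  0
G_B(13) = 0.
Combined Grundy value = 2 ⊕ 0 = 2.

2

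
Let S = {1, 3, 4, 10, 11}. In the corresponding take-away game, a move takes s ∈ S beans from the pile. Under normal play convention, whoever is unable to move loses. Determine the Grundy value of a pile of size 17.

n :  0  1  2  3  4  5  6  7  8  9 10 11 12 13 14 15 16 17
G :  0  1  0  1  2  3  2  0  1  0  1  2  3  2  0  1  0  1

1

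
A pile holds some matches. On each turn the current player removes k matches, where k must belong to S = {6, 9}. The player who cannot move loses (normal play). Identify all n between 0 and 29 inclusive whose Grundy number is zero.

n :  0  1  2  3  4  5  6  7  8  9 10 11 12 13 14 15 16 17 18 19 20 21 22 23 24 25 26 27 28 29
G :  0  0  0  0  0  0  1  1  1  1  1  1  2  2  2  0  0  0  0  0  0  1  1  1  1  1  1  2  2  2
P-positions are exactly the n with G(n) = 0.

0, 1, 2, 3, 4, 5, 15, 16, 17, 18, 19, 20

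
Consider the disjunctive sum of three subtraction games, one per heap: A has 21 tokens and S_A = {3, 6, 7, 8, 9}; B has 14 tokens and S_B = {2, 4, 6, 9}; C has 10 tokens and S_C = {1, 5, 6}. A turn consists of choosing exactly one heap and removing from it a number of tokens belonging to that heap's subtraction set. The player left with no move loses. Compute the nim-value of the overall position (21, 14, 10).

Heap A, S = {3, 6, 7, 8, 9}:
G(0) = 0
G(1) = mex{} = 0
G(2) = mex{} = 0
G(3) = mex{0} = 1
G(4) = mex{0} = 1
G(5) = mex{0} = 1
G(6) = mex{1,0} = 2
G(7) = mex{1,0,0} = 2
G(8) = mex{1,0,0,0} = 2
G(9) = mex{2,1,0,0,0} = 3
G(10) = mex{2,1,1,0,0} = 3
G(11) = mex{2,1,1,1,0} = 3
G(12) = mex{3,2,1,1,1} = 0
G(13) = mex{3,2,2,1,1} = 0
G(14) = mex{3,2,2,2,1} = 0
G(15) = mex{0,3,2,2,2} = 1
G(16) = mex{0,3,3,2,2} = 1
G(17) = mex{0,3,3,3,2} = 1
G(18) = mex{1,0,3,3,3} = 2
G(19) = mex{1,0,0,3,3} = 2
G(20) = mex{1,0,0,0,3} = 2
G(21) = mex{2,1,0,0,0} = 3
G_A(21) = 3.
Heap B, S = {2, 4, 6, 9}:
n :  0  1  2  3  4  5  6  7  8  9 10 11 12 13 14
G :  0  0  1  1  2  2  3  3  0  4  1  0  2  1  3
G_B(14) = 3.
Heap C, S = {1, 5, 6}:
n :  0  1  2  3  4  5  6  7  8  9 10
G :  0  1  0  1  0  1  2  3  2  3  2
G_C(10) = 2.
Combined Grundy value = 3 ⊕ 3 ⊕ 2 = 2.

2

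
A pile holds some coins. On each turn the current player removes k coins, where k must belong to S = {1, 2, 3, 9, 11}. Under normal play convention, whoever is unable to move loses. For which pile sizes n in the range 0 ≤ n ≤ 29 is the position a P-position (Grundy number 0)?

n :  0  1  2  3  4  5  6  7  8  9 10 11 12 13 14 15 16 17 18 19 20 21 22 23 24 25 26 27 28 29
G :  0  1  2  3  0  1  2  3  0  1  2  3  0  1  2  3  0  1  2  3  0  1  2  3  0  1  2  3  0  1
P-positions are exactly the n with G(n) = 0.

0, 4, 8, 12, 16, 20, 24, 28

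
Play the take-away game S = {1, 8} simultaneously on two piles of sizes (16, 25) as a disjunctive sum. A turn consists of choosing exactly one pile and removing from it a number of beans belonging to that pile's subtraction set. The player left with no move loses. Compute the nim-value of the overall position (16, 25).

All piles use S = {1, 8}:
G(0) = 0
G(1) = mex{0} = 1
G(2) = mex{1} = 0
G(3) = mex{0} = 1
G(4) = mex{1} = 0
G(5) = mex{0} = 1
G(6) = mex{1} = 0
G(7) = mex{0} = 1
G(8) = mex{1,0} = 2
G(9) = mex{2,1} = 0
G(10) = mex{0,0} = 1
G(11) = mex{1,1} = 0
G(12) = mex{0,0} = 1
G(13) = mex{1,1} = 0
G(14) = mex{0,0} = 1
G(15) = mex{1,1} = 0
G(16) = mex{0,2} = 1
G(17) = mex{1,0} = 2
G(18) = mex{2,1} = 0
G(19) = mex{0,0} = 1
G(20) = mex{1,1} = 0
G(21) = mex{0,0} = 1
G(22) = mex{1,1} = 0
G(23) = mex{0,0} = 1
G(24) = mex{1,1} = 0
G(25) = mex{0,2} = 1
Pile A: G(16) = 1.
Pile B: G(25) = 1.
Combined Grundy value = 1 ⊕ 1 = 0.

0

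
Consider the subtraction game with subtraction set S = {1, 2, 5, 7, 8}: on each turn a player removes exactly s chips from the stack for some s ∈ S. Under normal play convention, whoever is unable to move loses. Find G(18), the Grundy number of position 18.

G(0) = 0
G(1) = mex{0} = 1
G(2) = mex{1,0} = 2
G(3) = mex{2,1} = 0
G(4) = mex{0,2} = 1
G(5) = mex{1,0,0} = 2
G(6) = mex{2,1,1} = 0
G(7) = mex{0,2,2,0} = 1
G(8) = mex{1,0,0,1,0} = 2
G(9) = mex{2,1,1,2,1} = 0
G(10) = mex{0,2,2,0,2} = 1
G(11) = mex{1,0,0,1,0} = 2
G(12) = mex{2,1,1,2,1} = 0
G(13) = mex{0,2,2,0,2} = 1
G(14) = mex{1,0,0,1,0} = 2
G(15) = mex{2,1,1,2,1} = 0
G(16) = mex{0,2,2,0,2} = 1
G(17) = mex{1,0,0,1,0} = 2
G(18) = mex{2,1,1,2,1} = 0

0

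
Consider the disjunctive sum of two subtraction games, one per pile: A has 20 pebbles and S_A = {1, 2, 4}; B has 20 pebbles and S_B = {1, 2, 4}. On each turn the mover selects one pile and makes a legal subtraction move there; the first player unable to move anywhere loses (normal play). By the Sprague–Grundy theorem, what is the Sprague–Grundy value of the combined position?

0

Pile A, S = {1, 2, 4}:
n :  0  1  2  3  4  5  6  7  8  9 10 11 12 13 14 15 16 17 18 19 20
G :  0  1  2  0  1  2  0  1  2  0  1  2  0  1  2  0  1  2  0  1  2
G_A(20) = 2.
Pile B, S = {1, 2, 4}:
G(0) = 0
G(1) = mex{0} = 1
G(2) = mex{1,0} = 2
G(3) = mex{2,1} = 0
G(4) = mex{0,2,0} = 1
G(5) = mex{1,0,1} = 2
G(6) = mex{2,1,2} = 0
G(7) = mex{0,2,0} = 1
G(8) = mex{1,0,1} = 2
G(9) = mex{2,1,2} = 0
G(10) = mex{0,2,0} = 1
G(11) = mex{1,0,1} = 2
G(12) = mex{2,1,2} = 0
G(13) = mex{0,2,0} = 1
G(14) = mex{1,0,1} = 2
G(15) = mex{2,1,2} = 0
G(16) = mex{0,2,0} = 1
G(17) = mex{1,0,1} = 2
G(18) = mex{2,1,2} = 0
G(19) = mex{0,2,0} = 1
G(20) = mex{1,0,1} = 2
G_B(20) = 2.
Combined Grundy value = 2 ⊕ 2 = 0.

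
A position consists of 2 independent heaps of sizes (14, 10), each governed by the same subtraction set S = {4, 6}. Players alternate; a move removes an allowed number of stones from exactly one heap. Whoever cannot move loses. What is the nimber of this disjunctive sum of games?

1

All heaps use S = {4, 6}:
n :  0  1  2  3  4  5  6  7  8  9 10 11 12 13 14
G :  0  0  0  0  1  1  1  1  2  2  0  0  0  0  1
Heap A: G(14) = 1.
Heap B: G(10) = 0.
Combined Grundy value = 1 ⊕ 0 = 1.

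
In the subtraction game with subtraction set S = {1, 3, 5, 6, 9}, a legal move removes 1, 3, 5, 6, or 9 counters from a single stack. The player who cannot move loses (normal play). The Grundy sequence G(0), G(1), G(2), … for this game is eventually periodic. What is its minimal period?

n :  0  1  2  3  4  5  6  7  8  9 10 11 12 13 14 15 16 17 18 19 20 21 22 23 24 25
G :  0  1  0  1  0  1  2  3  2  3  2  3  0  1  0  1  0  1  2  3  2  3  2  3  0  1
G(n+12) = G(n) holds for n = 0,…,8 (a full window of length max(S) = 9), so the sequence is purely periodic with period 12.

12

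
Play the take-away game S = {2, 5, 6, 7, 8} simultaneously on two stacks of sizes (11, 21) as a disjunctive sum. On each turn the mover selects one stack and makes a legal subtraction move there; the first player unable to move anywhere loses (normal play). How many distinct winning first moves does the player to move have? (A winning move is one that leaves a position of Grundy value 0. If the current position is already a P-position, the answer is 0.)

All stacks use S = {2, 5, 6, 7, 8}:
G(0) = 0
G(1) = mex{} = 0
G(2) = mex{0} = 1
G(3) = mex{0} = 1
G(4) = mex{1} = 0
G(5) = mex{1,0} = 2
G(6) = mex{0,0,0} = 1
G(7) = mex{2,1,0,0} = 3
G(8) = mex{1,1,1,0,0} = 2
G(9) = mex{3,0,1,1,0} = 2
G(10) = mex{2,2,0,1,1} = 3
G(11) = mex{2,1,2,0,1} = 3
G(12) = mex{3,3,1,2,0} = 4
G(13) = mex{3,2,3,1,2} = 0
G(14) = mex{4,2,2,3,1} = 0
G(15) = mex{0,3,2,2,3} = 1
G(16) = mex{0,3,3,2,2} = 1
G(17) = mex{1,4,3,3,2} = 0
G(18) = mex{1,0,4,3,3} = 2
G(19) = mex{0,0,0,4,3} = 1
G(20) = mex{2,1,0,0,4} = 3
G(21) = mex{1,1,1,0,0} = 2
Stack A: G(11) = 3.
Stack B: G(21) = 2.
Combined Grundy value = 3 ⊕ 2 = 1.
A winning move leaves total XOR = 0, i.e. changes one component's Grundy value g to g ⊕ X where X is the current total.
Stack A: need g' = 3⊕1 = 2. Options: 11−2→G=2, 11−5→G=1, 11−6→G=2, 11−7→G=0, 11−8→G=1. Hits: 2.
Stack B: need g' = 2⊕1 = 3. Options: 21−2→G=1, 21−5→G=1, 21−6→G=1, 21−7→G=0, 21−8→G=0. Hits: 0.

2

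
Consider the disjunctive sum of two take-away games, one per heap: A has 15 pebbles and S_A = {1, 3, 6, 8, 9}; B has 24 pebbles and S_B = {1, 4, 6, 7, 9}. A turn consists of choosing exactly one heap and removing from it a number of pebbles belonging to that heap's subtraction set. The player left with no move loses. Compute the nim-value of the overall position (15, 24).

Heap A, S = {1, 3, 6, 8, 9}:
n :  0  1  2  3  4  5  6  7  8  9 10 11 12 13 14 15
G :  0  1  0  1  0  1  2  3  2  3  2  3  4  5  0  1
G_A(15) = 1.
Heap B, S = {1, 4, 6, 7, 9}:
n :  0  1  2  3  4  5  6  7  8  9 10 11 12 13 14 15 16 17 18 19 20 21 22 23 24
G :  0  1  0  1  2  0  1  2  3  2  0  1  2  0  1  0  1  2  0  1  2  3  2  0  1
G_B(24) = 1.
Combined Grundy value = 1 ⊕ 1 = 0.

0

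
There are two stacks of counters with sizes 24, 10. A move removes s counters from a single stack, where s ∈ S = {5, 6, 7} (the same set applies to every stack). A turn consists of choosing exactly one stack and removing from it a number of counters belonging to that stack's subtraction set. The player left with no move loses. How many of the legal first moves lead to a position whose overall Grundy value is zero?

2

All stacks use S = {5, 6, 7}:
G(0) = 0
G(1) = mex{} = 0
G(2) = mex{} = 0
G(3) = mex{} = 0
G(4) = mex{} = 0
G(5) = mex{0} = 1
G(6) = mex{0,0} = 1
G(7) = mex{0,0,0} = 1
G(8) = mex{0,0,0} = 1
G(9) = mex{0,0,0} = 1
G(10) = mex{1,0,0} = 2
G(11) = mex{1,1,0} = 2
G(12) = mex{1,1,1} = 0
G(13) = mex{1,1,1} = 0
G(14) = mex{1,1,1} = 0
G(15) = mex{2,1,1} = 0
G(16) = mex{2,2,1} = 0
G(17) = mex{0,2,2} = 1
G(18) = mex{0,0,2} = 1
G(19) = mex{0,0,0} = 1
G(20) = mex{0,0,0} = 1
G(21) = mex{0,0,0} = 1
G(22) = mex{1,0,0} = 2
G(23) = mex{1,1,0} = 2
G(24) = mex{1,1,1} = 0
Stack A: G(24) = 0.
Stack B: G(10) = 2.
Combined Grundy value = 0 ⊕ 2 = 2.
A winning move leaves total XOR = 0, i.e. changes one component's Grundy value g to g ⊕ X where X is the current total.
Stack A: need g' = 0⊕2 = 2. Options: 24−5→G=1, 24−6→G=1, 24−7→G=1. Hits: 0.
Stack B: need g' = 2⊕2 = 0. Options: 10−5→G=1, 10−6→G=0, 10−7→G=0. Hits: 2.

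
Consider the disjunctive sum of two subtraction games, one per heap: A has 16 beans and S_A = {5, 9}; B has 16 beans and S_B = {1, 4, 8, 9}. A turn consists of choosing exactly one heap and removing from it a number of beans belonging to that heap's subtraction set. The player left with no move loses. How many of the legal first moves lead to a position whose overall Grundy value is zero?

3

Heap A, S = {5, 9}:
G(0) = 0
G(1) = mex{} = 0
G(2) = mex{} = 0
G(3) = mex{} = 0
G(4) = mex{} = 0
G(5) = mex{0} = 1
G(6) = mex{0} = 1
G(7) = mex{0} = 1
G(8) = mex{0} = 1
G(9) = mex{0,0} = 1
G(10) = mex{1,0} = 2
G(11) = mex{1,0} = 2
G(12) = mex{1,0} = 2
G(13) = mex{1,0} = 2
G(14) = mex{1,1} = 0
G(15) = mex{2,1} = 0
G(16) = mex{2,1} = 0
G_A(16) = 0.
Heap B, S = {1, 4, 8, 9}:
n :  0  1  2  3  4  5  6  7  8  9 10 11 12 13 14 15 16
G :  0  1  0  1  2  0  1  0  1  2  3  2  0  1  2  3  2
G_B(16) = 2.
Combined Grundy value = 0 ⊕ 2 = 2.
A winning move leaves total XOR = 0, i.e. changes one component's Grundy value g to g ⊕ X where X is the current total.
Heap A: need g' = 0⊕2 = 2. Options: 16−5→G=2, 16−9→G=1. Hits: 1.
Heap B: need g' = 2⊕2 = 0. Options: 16−1→G=3, 16−4→G=0, 16−8→G=1, 16−9→G=0. Hits: 2.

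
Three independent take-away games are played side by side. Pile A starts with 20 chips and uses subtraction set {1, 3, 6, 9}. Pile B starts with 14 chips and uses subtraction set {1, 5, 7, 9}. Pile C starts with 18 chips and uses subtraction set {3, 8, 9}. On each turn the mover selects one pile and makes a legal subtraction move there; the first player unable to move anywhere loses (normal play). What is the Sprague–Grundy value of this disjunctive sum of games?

2

Pile A, S = {1, 3, 6, 9}:
n :  0  1  2  3  4  5  6  7  8  9 10 11 12 13 14 15 16 17 18 19 20
G :  0  1  0  1  0  1  2  3  2  3  2  3  0  1  0  1  0  1  2  3  2
G_A(20) = 2.
Pile B, S = {1, 5, 7, 9}:
n :  0  1  2  3  4  5  6  7  8  9 10 11 12 13 14
G :  0  1  0  1  0  1  0  1  0  1  0  1  0  1  0
G_B(14) = 0.
Pile C, S = {3, 8, 9}:
G(0) = 0
G(1) = mex{} = 0
G(2) = mex{} = 0
G(3) = mex{0} = 1
G(4) = mex{0} = 1
G(5) = mex{0} = 1
G(6) = mex{1} = 0
G(7) = mex{1} = 0
G(8) = mex{1,0} = 2
G(9) = mex{0,0,0} = 1
G(10) = mex{0,0,0} = 1
G(11) = mex{2,1,0} = 3
G(12) = mex{1,1,1} = 0
G(13) = mex{1,1,1} = 0
G(14) = mex{3,0,1} = 2
G(15) = mex{0,0,0} = 1
G(16) = mex{0,2,0} = 1
G(17) = mex{2,1,2} = 0
G(18) = mex{1,1,1} = 0
G_C(18) = 0.
Combined Grundy value = 2 ⊕ 0 ⊕ 0 = 2.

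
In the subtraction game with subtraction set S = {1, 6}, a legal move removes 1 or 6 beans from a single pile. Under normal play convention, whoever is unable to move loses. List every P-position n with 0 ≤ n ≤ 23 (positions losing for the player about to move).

0, 2, 4, 7, 9, 11, 14, 16, 18, 21, 23

n :  0  1  2  3  4  5  6  7  8  9 10 11 12 13 14 15 16 17 18 19 20 21 22 23
G :  0  1  0  1  0  1  2  0  1  0  1  0  1  2  0  1  0  1  0  1  2  0  1  0
P-positions are exactly the n with G(n) = 0.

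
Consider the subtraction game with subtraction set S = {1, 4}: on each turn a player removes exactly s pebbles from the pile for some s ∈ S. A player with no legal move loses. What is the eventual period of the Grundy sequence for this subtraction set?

5

n :  0  1  2  3  4  5  6  7  8  9 10 11 12 13 14
G :  0  1  0  1  2  0  1  0  1  2  0  1  0  1  2
G(n+5) = G(n) holds for n = 0,…,3 (a full window of length max(S) = 4), so the sequence is purely periodic with period 5.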